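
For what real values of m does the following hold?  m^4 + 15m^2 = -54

No real solutions.

Let u = m^2. The equation becomes u^2 + 15u + 54 = 0.
Factor: (u + 6)(u + 9) = 0, so u = -6 or u = -9.
m^2 = -6 < 0 has no real solution.
m^2 = -9 < 0 has no real solution.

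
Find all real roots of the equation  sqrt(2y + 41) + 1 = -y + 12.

y = 4

Isolate the radical: sqrt(2y + 41) = -y + 11.
Square both sides: 2y + 41 = (-y + 11)^2.
Expand and rearrange: y^2 - 24y + 80 = 0.
Solving gives y = 20 or y = 4.
Check each candidate in the original equation:
  y = 20: sqrt(81) = 9, while -y + 11 = -9 — extraneous.
  y = 4: sqrt(49) = 7, while -y + 11 = 7 — valid.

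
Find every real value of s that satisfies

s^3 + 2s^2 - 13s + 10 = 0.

Possible rational roots are divisors of 10. Testing s = -5 gives 0, so (s + 5) is a factor.
Divide: s^3 + 2s^2 - 13s + 10 = (s + 5)(s^2 - 3s + 2).
Factor the quadratic: s = 2 or s = 1.

s = -5 or s = 1 or s = 2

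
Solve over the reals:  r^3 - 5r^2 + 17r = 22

r = 2

Rearrange: r^3 - 5r^2 + 17r - 22 = 0.
Possible rational roots are divisors of -22. Testing r = 2 gives 0, so (r - 2) is a factor.
Divide: r^3 - 5r^2 + 17r - 22 = (r - 2)(r^2 - 3r + 11).
The quadratic r^2 - 3r + 11 has discriminant -35 < 0, so no further real roots.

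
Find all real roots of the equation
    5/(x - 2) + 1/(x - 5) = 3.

x = 3.382 or x = 5.618

Multiply both sides by (x - 2)(x - 5):
5(x - 5) + (x - 2) = 3(x - 2)(x - 5).
Expand and collect terms: 3x² - 27x + 57 = 0.
By the quadratic formula, x = (27 ± √45) / 6, so x ≈ 5.618 or x ≈ 3.382.
Neither value makes a denominator zero (x ≠ 2, x ≠ 5), so both are valid.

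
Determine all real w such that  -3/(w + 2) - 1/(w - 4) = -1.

w = 0.3542 or w = 5.6458

Multiply both sides by (w + 2)(w - 4):
-3(w - 4) - (w + 2) = -(w + 2)(w - 4).
Expand and collect terms: -w^2 + 6w - 2 = 0.
By the quadratic formula, w = (-6 +/- sqrt(28)) / -2, so w ~= 0.3542 or w ~= 5.6458.
Neither value makes a denominator zero (w != -2, w != 4), so both are valid.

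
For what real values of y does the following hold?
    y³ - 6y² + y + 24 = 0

Possible rational roots are divisors of 24. Testing y = 3 gives 0, so (y - 3) is a factor.
Divide: y³ - 6y² + y + 24 = (y - 3)(y² - 3y - 8).
Apply the quadratic formula to y² - 3y - 8 = 0: y = (3 ± √41)/2, i.e. y ≈ 4.7016 or y ≈ -1.7016.

y = -1.7016 or y = 3 or y = 4.7016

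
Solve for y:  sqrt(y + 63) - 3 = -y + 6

y = 1

Isolate the radical: sqrt(y + 63) = -y + 9.
Square both sides: y + 63 = (-y + 9)^2.
Expand and rearrange: y^2 - 19y + 18 = 0.
Solving gives y = 18 or y = 1.
Check each candidate in the original equation:
  y = 18: sqrt(81) = 9, while -y + 9 = -9 — extraneous.
  y = 1: sqrt(64) = 8, while -y + 9 = 8 — valid.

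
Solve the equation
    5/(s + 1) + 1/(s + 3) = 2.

Multiply both sides by (s + 1)(s + 3):
5(s + 3) + (s + 1) = 2(s + 1)(s + 3).
Expand and collect terms: 2s^2 + 2s - 10 = 0.
By the quadratic formula, s = (-2 +/- sqrt(84)) / 4, so s ~= 1.7913 or s ~= -2.7913.
Neither value makes a denominator zero (s != -1, s != -3), so both are valid.

s = -2.7913 or s = 1.7913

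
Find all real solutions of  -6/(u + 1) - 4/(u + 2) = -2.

Multiply both sides by (u + 1)(u + 2):
-6(u + 2) - 4(u + 1) = -2(u + 1)(u + 2).
Expand and collect terms: -2u² + 4u + 12 = 0.
By the quadratic formula, u = (-4 ± √112) / -4, so u ≈ -1.6458 or u ≈ 3.6458.
Neither value makes a denominator zero (u ≠ -1, u ≠ -2), so both are valid.

u = -1.6458 or u = 3.6458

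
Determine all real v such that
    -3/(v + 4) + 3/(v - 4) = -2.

v = -2 or v = 2

Multiply both sides by (v + 4)(v - 4):
-3(v - 4) + 3(v + 4) = -2(v + 4)(v - 4).
Expand and collect terms: -2v^2 + 8 = 0.
Factor or apply the quadratic formula: v = -2 or v = 2.
Neither value makes a denominator zero (v != -4, v != 4), so both are valid.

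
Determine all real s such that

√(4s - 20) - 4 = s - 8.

s = 6

Isolate the radical: √(4s - 20) = s - 4.
Square both sides: 4s - 20 = (s - 4)².
Expand and rearrange: s² - 12s + 36 = 0.
This gives the repeated root s = 6.
Check in the original equation:
  s = 6: √(4) = 2, while s - 4 = 2 — valid.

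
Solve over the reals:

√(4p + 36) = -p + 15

Square both sides: 4p + 36 = (-p + 15)².
Expand and rearrange: p² - 34p + 189 = 0.
Solving gives p = 27 or p = 7.
Check each candidate in the original equation:
  p = 27: √(144) = 12, while -p + 15 = -12 — extraneous.
  p = 7: √(64) = 8, while -p + 15 = 8 — valid.

p = 7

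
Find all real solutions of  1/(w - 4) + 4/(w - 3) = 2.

Multiply both sides by (w - 4)(w - 3):
(w - 3) + 4(w - 4) = 2(w - 4)(w - 3).
Expand and collect terms: 2w^2 - 19w + 43 = 0.
By the quadratic formula, w = (19 +/- sqrt(17)) / 4, so w ~= 5.7808 or w ~= 3.7192.
Neither value makes a denominator zero (w != 4, w != 3), so both are valid.

w = 3.7192 or w = 5.7808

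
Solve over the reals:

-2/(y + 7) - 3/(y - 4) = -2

Multiply both sides by (y + 7)(y - 4):
-2(y - 4) - 3(y + 7) = -2(y + 7)(y - 4).
Expand and collect terms: -2y^2 - y + 69 = 0.
By the quadratic formula, y = (1 +/- sqrt(553)) / -4, so y ~= -6.129 or y ~= 5.629.
Neither value makes a denominator zero (y != -7, y != 4), so both are valid.

y = -6.129 or y = 5.629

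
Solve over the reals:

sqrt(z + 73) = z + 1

z = 8

Square both sides: z + 73 = (z + 1)^2.
Expand and rearrange: z^2 + z - 72 = 0.
Solving gives z = 8 or z = -9.
Check each candidate in the original equation:
  z = 8: sqrt(81) = 9, while z + 1 = 9 — valid.
  z = -9: sqrt(64) = 8, while z + 1 = -8 — extraneous.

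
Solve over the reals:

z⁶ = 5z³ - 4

Let u = z³. The equation becomes u² - 5u + 4 = 0.
Factor: (u - 1)(u - 4) = 0, so u = 1 or u = 4.
z³ = 1 gives z = 1.
z³ = 4 gives z = ∛(4) ≈ 1.5874.

z = 1 or z = 1.5874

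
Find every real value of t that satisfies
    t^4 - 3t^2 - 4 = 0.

t = -2 or t = 2

Let u = t^2. The equation becomes u^2 - 3u - 4 = 0.
Factor: (u + 1)(u - 4) = 0, so u = -1 or u = 4.
t^2 = -1 < 0 has no real solution.
t^2 = 4 gives t = +/-2.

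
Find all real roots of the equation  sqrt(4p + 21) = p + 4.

p = 1

Square both sides: 4p + 21 = (p + 4)^2.
Expand and rearrange: p^2 + 4p - 5 = 0.
Solving gives p = 1 or p = -5.
Check each candidate in the original equation:
  p = 1: sqrt(25) = 5, while p + 4 = 5 — valid.
  p = -5: sqrt(1) = 1, while p + 4 = -1 — extraneous.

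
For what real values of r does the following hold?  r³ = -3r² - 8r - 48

r = -4

Rearrange: r³ + 3r² + 8r + 48 = 0.
Possible rational roots are divisors of 48. Testing r = -4 gives 0, so (r + 4) is a factor.
Divide: r³ + 3r² + 8r + 48 = (r + 4)(r² - r + 12).
The quadratic r² - r + 12 has discriminant -47 < 0, so no further real roots.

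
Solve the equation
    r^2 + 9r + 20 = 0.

Factor: (r + 5)(r + 4) = 0.
So r = -5 or r = -4.

r = -5 or r = -4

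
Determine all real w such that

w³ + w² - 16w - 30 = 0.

w = -3 or w = -2.3166 or w = 4.3166

Possible rational roots are divisors of -30. Testing w = -3 gives 0, so (w + 3) is a factor.
Divide: w³ + w² - 16w - 30 = (w + 3)(w² - 2w - 10).
Apply the quadratic formula to w² - 2w - 10 = 0: w = (2 ± √44)/2, i.e. w ≈ 4.3166 or w ≈ -2.3166.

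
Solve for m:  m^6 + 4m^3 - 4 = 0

Let u = m^3. The equation becomes u^2 + 4u - 4 = 0.
By the quadratic formula, u = -2 + 2*sqrt(2) or u = -2*sqrt(2) - 2.
m^3 = -2 + 2*sqrt(2) gives m = (-2 + 2*sqrt(2))^(1/3) ~= 0.9392.
m^3 = -2*sqrt(2) - 2 gives m = -(2 + 2*sqrt(2))^(1/3) ~= -1.6902.

m = -1.6902 or m = 0.9392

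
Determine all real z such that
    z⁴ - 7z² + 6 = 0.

Let u = z². The equation becomes u² - 7u + 6 = 0.
Factor: (u - 1)(u - 6) = 0, so u = 1 or u = 6.
z² = 1 gives z = ±1.
z² = 6 gives z = ±√(6) ≈ ±2.4495.

z = -2.4495 or z = -1 or z = 1 or z = 2.4495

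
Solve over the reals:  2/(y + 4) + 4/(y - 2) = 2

Multiply both sides by (y + 4)(y - 2):
2(y - 2) + 4(y + 4) = 2(y + 4)(y - 2).
Expand and collect terms: 2y² - 2y - 28 = 0.
By the quadratic formula, y = (2 ± √228) / 4, so y ≈ 4.2749 or y ≈ -3.2749.
Neither value makes a denominator zero (y ≠ -4, y ≠ 2), so both are valid.

y = -3.2749 or y = 4.2749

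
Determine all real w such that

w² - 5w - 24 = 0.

w = -3 or w = 8

Factor: (w - 8)(w + 3) = 0.
So w = 8 or w = -3.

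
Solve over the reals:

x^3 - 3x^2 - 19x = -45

x = -4.1623 or x = 2.1623 or x = 5

Rearrange: x^3 - 3x^2 - 19x + 45 = 0.
Possible rational roots are divisors of 45. Testing x = 5 gives 0, so (x - 5) is a factor.
Divide: x^3 - 3x^2 - 19x + 45 = (x - 5)(x^2 + 2x - 9).
Apply the quadratic formula to x^2 + 2x - 9 = 0: x = (-2 +/- sqrt(40))/2, i.e. x ~= 2.1623 or x ~= -4.1623.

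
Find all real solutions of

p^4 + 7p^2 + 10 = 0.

No real solutions.

Let u = p^2. The equation becomes u^2 + 7u + 10 = 0.
Factor: (u + 5)(u + 2) = 0, so u = -5 or u = -2.
p^2 = -5 < 0 has no real solution.
p^2 = -2 < 0 has no real solution.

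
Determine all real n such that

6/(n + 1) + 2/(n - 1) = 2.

Multiply both sides by (n + 1)(n - 1):
6(n - 1) + 2(n + 1) = 2(n + 1)(n - 1).
Expand and collect terms: 2n² - 8n + 2 = 0.
By the quadratic formula, n = (8 ± √48) / 4, so n ≈ 3.7321 or n ≈ 0.2679.
Neither value makes a denominator zero (n ≠ -1, n ≠ 1), so both are valid.

n = 0.2679 or n = 3.7321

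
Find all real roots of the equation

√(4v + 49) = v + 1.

Square both sides: 4v + 49 = (v + 1)².
Expand and rearrange: v² - 2v - 48 = 0.
Solving gives v = 8 or v = -6.
Check each candidate in the original equation:
  v = 8: √(81) = 9, while v + 1 = 9 — valid.
  v = -6: √(25) = 5, while v + 1 = -5 — extraneous.

v = 8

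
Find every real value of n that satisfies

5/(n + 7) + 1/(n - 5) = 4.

n = -5.7783 or n = 5.2783

Multiply both sides by (n + 7)(n - 5):
5(n - 5) + (n + 7) = 4(n + 7)(n - 5).
Expand and collect terms: 4n^2 + 2n - 122 = 0.
By the quadratic formula, n = (-2 +/- sqrt(1956)) / 8, so n ~= 5.2783 or n ~= -5.7783.
Neither value makes a denominator zero (n != -7, n != 5), so both are valid.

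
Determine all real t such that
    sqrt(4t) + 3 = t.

t = 9

Isolate the radical: sqrt(4t) = t - 3.
Square both sides: 4t = (t - 3)^2.
Expand and rearrange: t^2 - 10t + 9 = 0.
Solving gives t = 9 or t = 1.
Check each candidate in the original equation:
  t = 9: sqrt(36) = 6, while t - 3 = 6 — valid.
  t = 1: sqrt(4) = 2, while t - 3 = -2 — extraneous.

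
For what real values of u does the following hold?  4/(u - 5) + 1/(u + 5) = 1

u = -4.3007 or u = 9.3007

Multiply both sides by (u - 5)(u + 5):
4(u + 5) + (u - 5) = (u - 5)(u + 5).
Expand and collect terms: u² - 5u - 40 = 0.
By the quadratic formula, u = (5 ± √185) / 2, so u ≈ 9.3007 or u ≈ -4.3007.
Neither value makes a denominator zero (u ≠ 5, u ≠ -5), so both are valid.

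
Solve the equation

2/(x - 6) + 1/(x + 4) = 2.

x = -3.5474 or x = 7.0474

Multiply both sides by (x - 6)(x + 4):
2(x + 4) + (x - 6) = 2(x - 6)(x + 4).
Expand and collect terms: 2x^2 - 7x - 50 = 0.
By the quadratic formula, x = (7 +/- sqrt(449)) / 4, so x ~= 7.0474 or x ~= -3.5474.
Neither value makes a denominator zero (x != 6, x != -4), so both are valid.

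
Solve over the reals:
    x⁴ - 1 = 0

x = -1 or x = 1

Let u = x². The equation becomes u² - 1 = 0.
Factor: (u + 1)(u - 1) = 0, so u = -1 or u = 1.
x² = -1 < 0 has no real solution.
x² = 1 gives x = ±1.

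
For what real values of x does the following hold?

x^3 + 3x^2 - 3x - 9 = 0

x = -3 or x = -1.7321 or x = 1.7321

Possible rational roots are divisors of -9. Testing x = -3 gives 0, so (x + 3) is a factor.
Divide: x^3 + 3x^2 - 3x - 9 = (x + 3)(x^2 - 3).
Apply the quadratic formula to x^2 - 3 = 0: x = (0 +/- sqrt(12))/2, i.e. x ~= 1.7321 or x ~= -1.7321.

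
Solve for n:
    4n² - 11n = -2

n = 0.1958 or n = 2.5542

Rearrange to standard form: 4n² - 11n + 2 = 0.
Discriminant: (-11)² − 4·4·2 = 89.
Quadratic formula: n = (11 ± √89) / 8.
So n = √(89)/8 + 11/8 ≈ 2.5542 or n = 11/8 - √(89)/8 ≈ 0.1958.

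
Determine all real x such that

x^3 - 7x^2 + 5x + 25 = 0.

x = -1.4495 or x = 3.4495 or x = 5

Possible rational roots are divisors of 25. Testing x = 5 gives 0, so (x - 5) is a factor.
Divide: x^3 - 7x^2 + 5x + 25 = (x - 5)(x^2 - 2x - 5).
Apply the quadratic formula to x^2 - 2x - 5 = 0: x = (2 +/- sqrt(24))/2, i.e. x ~= 3.4495 or x ~= -1.4495.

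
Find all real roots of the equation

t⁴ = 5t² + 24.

Let u = t². The equation becomes u² - 5u - 24 = 0.
Factor: (u + 3)(u - 8) = 0, so u = -3 or u = 8.
t² = -3 < 0 has no real solution.
t² = 8 gives t = ±2·√(2) ≈ ±2.8284.

t = -2.8284 or t = 2.8284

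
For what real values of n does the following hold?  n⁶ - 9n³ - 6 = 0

n = -0.8543 or n = 2.127

Let u = n³. The equation becomes u² - 9u - 6 = 0.
By the quadratic formula, u = 9/2 + √(105)/2 or u = 9/2 - √(105)/2.
n³ = 9/2 + √(105)/2 gives n = ∛(9/2 + √(105)/2) ≈ 2.127.
n³ = 9/2 - √(105)/2 gives n = -∛(-9/2 + √(105)/2) ≈ -0.8543.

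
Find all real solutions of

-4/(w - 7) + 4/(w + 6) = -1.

w = -9.2082 or w = 10.2082

Multiply both sides by (w - 7)(w + 6):
-4(w + 6) + 4(w - 7) = -(w - 7)(w + 6).
Expand and collect terms: -w² + w + 94 = 0.
By the quadratic formula, w = (-1 ± √377) / -2, so w ≈ -9.2082 or w ≈ 10.2082.
Neither value makes a denominator zero (w ≠ 7, w ≠ -6), so both are valid.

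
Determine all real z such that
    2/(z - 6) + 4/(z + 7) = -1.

z = -11.5156 or z = 4.5156

Multiply both sides by (z - 6)(z + 7):
2(z + 7) + 4(z - 6) = -(z - 6)(z + 7).
Expand and collect terms: -z² - 7z + 52 = 0.
By the quadratic formula, z = (7 ± √257) / -2, so z ≈ -11.5156 or z ≈ 4.5156.
Neither value makes a denominator zero (z ≠ 6, z ≠ -7), so both are valid.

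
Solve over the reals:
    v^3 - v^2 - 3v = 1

v = -1 or v = -0.4142 or v = 2.4142

Rearrange: v^3 - v^2 - 3v - 1 = 0.
Possible rational roots are divisors of -1. Testing v = -1 gives 0, so (v + 1) is a factor.
Divide: v^3 - v^2 - 3v - 1 = (v + 1)(v^2 - 2v - 1).
Apply the quadratic formula to v^2 - 2v - 1 = 0: v = (2 +/- sqrt(8))/2, i.e. v ~= 2.4142 or v ~= -0.4142.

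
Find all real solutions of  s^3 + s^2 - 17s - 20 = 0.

Possible rational roots are divisors of -20. Testing s = -4 gives 0, so (s + 4) is a factor.
Divide: s^3 + s^2 - 17s - 20 = (s + 4)(s^2 - 3s - 5).
Apply the quadratic formula to s^2 - 3s - 5 = 0: s = (3 +/- sqrt(29))/2, i.e. s ~= 4.1926 or s ~= -1.1926.

s = -4 or s = -1.1926 or s = 4.1926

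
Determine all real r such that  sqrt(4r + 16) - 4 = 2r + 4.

r = -4 or r = -3

Isolate the radical: sqrt(4r + 16) = 2r + 8.
Square both sides: 4r + 16 = (2r + 8)^2.
Expand and rearrange: 4r^2 + 28r + 48 = 0.
Solving gives r = -3 or r = -4.
Check each candidate in the original equation:
  r = -3: sqrt(4) = 2, while 2r + 8 = 2 — valid.
  r = -4: sqrt(0) = 0, while 2r + 8 = 0 — valid.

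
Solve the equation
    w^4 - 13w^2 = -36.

w = -3 or w = -2 or w = 2 or w = 3

Let u = w^2. The equation becomes u^2 - 13u + 36 = 0.
Factor: (u - 9)(u - 4) = 0, so u = 9 or u = 4.
w^2 = 9 gives w = +/-3.
w^2 = 4 gives w = +/-2.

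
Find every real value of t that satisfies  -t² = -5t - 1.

Rearrange to standard form: -t² + 5t + 1 = 0.
Discriminant: (5)² − 4·(-1)·1 = 29.
Quadratic formula: t = (-5 ± √29) / (-2).
So t = 5/2 - √(29)/2 ≈ -0.1926 or t = 5/2 + √(29)/2 ≈ 5.1926.

t = -0.1926 or t = 5.1926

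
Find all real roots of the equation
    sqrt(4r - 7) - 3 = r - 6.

Isolate the radical: sqrt(4r - 7) = r - 3.
Square both sides: 4r - 7 = (r - 3)^2.
Expand and rearrange: r^2 - 10r + 16 = 0.
Solving gives r = 8 or r = 2.
Check each candidate in the original equation:
  r = 8: sqrt(25) = 5, while r - 3 = 5 — valid.
  r = 2: sqrt(1) = 1, while r - 3 = -1 — extraneous.

r = 8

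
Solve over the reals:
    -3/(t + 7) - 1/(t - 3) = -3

t = -6.0356 or t = 3.3689

Multiply both sides by (t + 7)(t - 3):
-3(t - 3) - (t + 7) = -3(t + 7)(t - 3).
Expand and collect terms: -3t² - 8t + 61 = 0.
By the quadratic formula, t = (8 ± √796) / -6, so t ≈ -6.0356 or t ≈ 3.3689.
Neither value makes a denominator zero (t ≠ -7, t ≠ 3), so both are valid.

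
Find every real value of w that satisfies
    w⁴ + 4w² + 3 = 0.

No real solutions.

Let u = w². The equation becomes u² + 4u + 3 = 0.
Factor: (u + 3)(u + 1) = 0, so u = -3 or u = -1.
w² = -3 < 0 has no real solution.
w² = -1 < 0 has no real solution.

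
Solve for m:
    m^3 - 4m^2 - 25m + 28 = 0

Possible rational roots are divisors of 28. Testing m = -4 gives 0, so (m + 4) is a factor.
Divide: m^3 - 4m^2 - 25m + 28 = (m + 4)(m^2 - 8m + 7).
Factor the quadratic: m = 7 or m = 1.

m = -4 or m = 1 or m = 7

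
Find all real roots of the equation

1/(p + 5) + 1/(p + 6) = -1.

p = -7.618 or p = -5.382

Multiply both sides by (p + 5)(p + 6):
(p + 6) + (p + 5) = -(p + 5)(p + 6).
Expand and collect terms: -p² - 13p - 41 = 0.
By the quadratic formula, p = (13 ± √5) / -2, so p ≈ -7.618 or p ≈ -5.382.
Neither value makes a denominator zero (p ≠ -5, p ≠ -6), so both are valid.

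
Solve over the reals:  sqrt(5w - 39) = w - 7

Square both sides: 5w - 39 = (w - 7)^2.
Expand and rearrange: w^2 - 19w + 88 = 0.
Solving gives w = 11 or w = 8.
Check each candidate in the original equation:
  w = 11: sqrt(16) = 4, while w - 7 = 4 — valid.
  w = 8: sqrt(1) = 1, while w - 7 = 1 — valid.

w = 8 or w = 11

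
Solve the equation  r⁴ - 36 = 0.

Let u = r². The equation becomes u² - 36 = 0.
Factor: (u + 6)(u - 6) = 0, so u = -6 or u = 6.
r² = -6 < 0 has no real solution.
r² = 6 gives r = ±√(6) ≈ ±2.4495.

r = -2.4495 or r = 2.4495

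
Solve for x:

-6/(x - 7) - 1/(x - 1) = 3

Multiply both sides by (x - 7)(x - 1):
-6(x - 1) - (x - 7) = 3(x - 7)(x - 1).
Expand and collect terms: 3x^2 - 17x + 8 = 0.
By the quadratic formula, x = (17 +/- sqrt(193)) / 6, so x ~= 5.1487 or x ~= 0.5179.
Neither value makes a denominator zero (x != 7, x != 1), so both are valid.

x = 0.5179 or x = 5.1487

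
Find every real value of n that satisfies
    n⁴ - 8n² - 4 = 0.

Let u = n². The equation becomes u² - 8u - 4 = 0.
By the quadratic formula, u = 4 + 2·√(5) or u = 4 - 2·√(5).
n² = 4 + 2·√(5) gives n = ±√(4 + 2·√(5)) ≈ ±2.9107.
n² = 4 - 2·√(5) < 0 has no real solution.

n = -2.9107 or n = 2.9107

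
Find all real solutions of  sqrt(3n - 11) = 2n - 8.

n = 5

Square both sides: 3n - 11 = (2n - 8)^2.
Expand and rearrange: 4n^2 - 35n + 75 = 0.
Solving gives n = 5 or n = 3.75.
Check each candidate in the original equation:
  n = 5: sqrt(4) = 2, while 2n - 8 = 2 — valid.
  n = 3.75: sqrt(0.25) = 0.5, while 2n - 8 = -0.5 — extraneous.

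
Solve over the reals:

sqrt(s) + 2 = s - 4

Isolate the radical: sqrt(s) = s - 6.
Square both sides: s = (s - 6)^2.
Expand and rearrange: s^2 - 13s + 36 = 0.
Solving gives s = 9 or s = 4.
Check each candidate in the original equation:
  s = 9: sqrt(9) = 3, while s - 6 = 3 — valid.
  s = 4: sqrt(4) = 2, while s - 6 = -2 — extraneous.

s = 9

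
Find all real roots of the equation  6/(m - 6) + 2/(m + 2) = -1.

m = -6 or m = 2

Multiply both sides by (m - 6)(m + 2):
6(m + 2) + 2(m - 6) = -(m - 6)(m + 2).
Expand and collect terms: -m^2 - 4m + 12 = 0.
Factor or apply the quadratic formula: m = -6 or m = 2.
Neither value makes a denominator zero (m != 6, m != -2), so both are valid.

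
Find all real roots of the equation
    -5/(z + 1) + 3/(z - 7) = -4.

z = 0.4105 or z = 6.0895

Multiply both sides by (z + 1)(z - 7):
-5(z - 7) + 3(z + 1) = -4(z + 1)(z - 7).
Expand and collect terms: -4z^2 + 26z - 10 = 0.
By the quadratic formula, z = (-26 +/- sqrt(516)) / -8, so z ~= 0.4105 or z ~= 6.0895.
Neither value makes a denominator zero (z != -1, z != 7), so both are valid.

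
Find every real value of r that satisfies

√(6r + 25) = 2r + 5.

r = 0

Square both sides: 6r + 25 = (2r + 5)².
Expand and rearrange: 4r² + 14r = 0.
Solving gives r = 0 or r = -3.5.
Check each candidate in the original equation:
  r = 0: √(25) = 5, while 2r + 5 = 5 — valid.
  r = -3.5: √(4) = 2, while 2r + 5 = -2 — extraneous.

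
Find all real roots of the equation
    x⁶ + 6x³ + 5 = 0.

x = -1.71 or x = -1

Let u = x³. The equation becomes u² + 6u + 5 = 0.
Factor: (u + 1)(u + 5) = 0, so u = -1 or u = -5.
x³ = -1 gives x = -1.
x³ = -5 gives x = -∛(5) ≈ -1.71.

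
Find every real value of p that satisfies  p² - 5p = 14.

Bring every term to one side: p² - 5p - 14 = 0.
Factor: (p - 7)(p + 2) = 0.
So p = 7 or p = -2.

p = -2 or p = 7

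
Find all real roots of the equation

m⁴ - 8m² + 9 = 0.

Let u = m². The equation becomes u² - 8u + 9 = 0.
By the quadratic formula, u = √(7) + 4 or u = 4 - √(7).
m² = √(7) + 4 gives m = ±√(√(7) + 4) ≈ ±2.5779.
m² = 4 - √(7) gives m = ±√(4 - √(7)) ≈ ±1.1637.

m = -2.5779 or m = -1.1637 or m = 1.1637 or m = 2.5779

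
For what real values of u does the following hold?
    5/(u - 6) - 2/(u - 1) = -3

u = 2.1835 or u = 3.8165

Multiply both sides by (u - 6)(u - 1):
5(u - 1) - 2(u - 6) = -3(u - 6)(u - 1).
Expand and collect terms: -3u^2 + 18u - 25 = 0.
By the quadratic formula, u = (-18 +/- sqrt(24)) / -6, so u ~= 2.1835 or u ~= 3.8165.
Neither value makes a denominator zero (u != 6, u != 1), so both are valid.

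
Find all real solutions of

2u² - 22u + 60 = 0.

Factor: 2(u - 5)(u - 6) = 0.
So u = 5 or u = 6.

u = 5 or u = 6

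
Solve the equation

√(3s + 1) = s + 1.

Square both sides: 3s + 1 = (s + 1)².
Expand and rearrange: s² - s = 0.
Solving gives s = 1 or s = 0.
Check each candidate in the original equation:
  s = 1: √(4) = 2, while s + 1 = 2 — valid.
  s = 0: √(1) = 1, while s + 1 = 1 — valid.

s = 0 or s = 1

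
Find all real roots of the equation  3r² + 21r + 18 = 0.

r = -6 or r = -1

Factor: 3(r + 1)(r + 6) = 0.
So r = -1 or r = -6.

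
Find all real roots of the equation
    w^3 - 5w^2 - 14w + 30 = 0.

Possible rational roots are divisors of 30. Testing w = -3 gives 0, so (w + 3) is a factor.
Divide: w^3 - 5w^2 - 14w + 30 = (w + 3)(w^2 - 8w + 10).
Apply the quadratic formula to w^2 - 8w + 10 = 0: w = (8 +/- sqrt(24))/2, i.e. w ~= 6.4495 or w ~= 1.5505.

w = -3 or w = 1.5505 or w = 6.4495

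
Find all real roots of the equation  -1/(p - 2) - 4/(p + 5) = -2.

p = -3.1762 or p = 2.6762

Multiply both sides by (p - 2)(p + 5):
-(p + 5) - 4(p - 2) = -2(p - 2)(p + 5).
Expand and collect terms: -2p^2 - p + 17 = 0.
By the quadratic formula, p = (1 +/- sqrt(137)) / -4, so p ~= -3.1762 or p ~= 2.6762.
Neither value makes a denominator zero (p != 2, p != -5), so both are valid.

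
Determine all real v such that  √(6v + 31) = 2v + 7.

v = -1

Square both sides: 6v + 31 = (2v + 7)².
Expand and rearrange: 4v² + 22v + 18 = 0.
Solving gives v = -1 or v = -4.5.
Check each candidate in the original equation:
  v = -1: √(25) = 5, while 2v + 7 = 5 — valid.
  v = -4.5: √(4) = 2, while 2v + 7 = -2 — extraneous.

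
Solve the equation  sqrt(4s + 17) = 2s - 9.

Square both sides: 4s + 17 = (2s - 9)^2.
Expand and rearrange: 4s^2 - 40s + 64 = 0.
Solving gives s = 8 or s = 2.
Check each candidate in the original equation:
  s = 8: sqrt(49) = 7, while 2s - 9 = 7 — valid.
  s = 2: sqrt(25) = 5, while 2s - 9 = -5 — extraneous.

s = 8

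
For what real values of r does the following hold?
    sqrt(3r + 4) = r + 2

r = -1 or r = 0

Square both sides: 3r + 4 = (r + 2)^2.
Expand and rearrange: r^2 + r = 0.
Solving gives r = 0 or r = -1.
Check each candidate in the original equation:
  r = 0: sqrt(4) = 2, while r + 2 = 2 — valid.
  r = -1: sqrt(1) = 1, while r + 2 = 1 — valid.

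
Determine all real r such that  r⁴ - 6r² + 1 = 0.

r = -2.4142 or r = -0.4142 or r = 0.4142 or r = 2.4142

Let u = r². The equation becomes u² - 6u + 1 = 0.
By the quadratic formula, u = 2·√(2) + 3 or u = 3 - 2·√(2).
r² = 2·√(2) + 3 gives r = ±(1 + √(2)) ≈ ±2.4142.
r² = 3 - 2·√(2) gives r = ±(-1 + √(2)) ≈ ±0.4142.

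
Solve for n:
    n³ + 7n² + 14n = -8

Rearrange: n³ + 7n² + 14n + 8 = 0.
Possible rational roots are divisors of 8. Testing n = -2 gives 0, so (n + 2) is a factor.
Divide: n³ + 7n² + 14n + 8 = (n + 2)(n² + 5n + 4).
Factor the quadratic: n = -1 or n = -4.

n = -4 or n = -2 or n = -1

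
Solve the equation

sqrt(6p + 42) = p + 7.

Square both sides: 6p + 42 = (p + 7)^2.
Expand and rearrange: p^2 + 8p + 7 = 0.
Solving gives p = -1 or p = -7.
Check each candidate in the original equation:
  p = -1: sqrt(36) = 6, while p + 7 = 6 — valid.
  p = -7: sqrt(0) = 0, while p + 7 = 0 — valid.

p = -7 or p = -1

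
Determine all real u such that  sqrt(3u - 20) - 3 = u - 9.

Isolate the radical: sqrt(3u - 20) = u - 6.
Square both sides: 3u - 20 = (u - 6)^2.
Expand and rearrange: u^2 - 15u + 56 = 0.
Solving gives u = 8 or u = 7.
Check each candidate in the original equation:
  u = 8: sqrt(4) = 2, while u - 6 = 2 — valid.
  u = 7: sqrt(1) = 1, while u - 6 = 1 — valid.

u = 7 or u = 8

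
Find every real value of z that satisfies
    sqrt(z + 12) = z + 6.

z = -3

Square both sides: z + 12 = (z + 6)^2.
Expand and rearrange: z^2 + 11z + 24 = 0.
Solving gives z = -3 or z = -8.
Check each candidate in the original equation:
  z = -3: sqrt(9) = 3, while z + 6 = 3 — valid.
  z = -8: sqrt(4) = 2, while z + 6 = -2 — extraneous.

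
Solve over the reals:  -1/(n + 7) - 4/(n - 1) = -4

Multiply both sides by (n + 7)(n - 1):
-(n - 1) - 4(n + 7) = -4(n + 7)(n - 1).
Expand and collect terms: -4n² - 19n + 55 = 0.
By the quadratic formula, n = (19 ± √1241) / -8, so n ≈ -6.7785 or n ≈ 2.0285.
Neither value makes a denominator zero (n ≠ -7, n ≠ 1), so both are valid.

n = -6.7785 or n = 2.0285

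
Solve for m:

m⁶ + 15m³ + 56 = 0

m = -2 or m = -1.9129

Let u = m³. The equation becomes u² + 15u + 56 = 0.
Factor: (u + 8)(u + 7) = 0, so u = -8 or u = -7.
m³ = -8 gives m = -2.
m³ = -7 gives m = -∛(7) ≈ -1.9129.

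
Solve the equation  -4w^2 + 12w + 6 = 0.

Discriminant: (12)^2 - 4*(-4)*6 = 240.
Quadratic formula: w = (-12 +/- sqrt(240)) / (-8).
So w = 3/2 - sqrt(15)/2 ~= -0.4365 or w = 3/2 + sqrt(15)/2 ~= 3.4365.

w = -0.4365 or w = 3.4365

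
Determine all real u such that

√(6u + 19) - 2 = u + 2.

u = -3 or u = 1

Isolate the radical: √(6u + 19) = u + 4.
Square both sides: 6u + 19 = (u + 4)².
Expand and rearrange: u² + 2u - 3 = 0.
Solving gives u = 1 or u = -3.
Check each candidate in the original equation:
  u = 1: √(25) = 5, while u + 4 = 5 — valid.
  u = -3: √(1) = 1, while u + 4 = 1 — valid.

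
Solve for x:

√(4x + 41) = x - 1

x = 10

Square both sides: 4x + 41 = (x - 1)².
Expand and rearrange: x² - 6x - 40 = 0.
Solving gives x = 10 or x = -4.
Check each candidate in the original equation:
  x = 10: √(81) = 9, while x - 1 = 9 — valid.
  x = -4: √(25) = 5, while x - 1 = -5 — extraneous.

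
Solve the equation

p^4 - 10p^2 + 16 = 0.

Let u = p^2. The equation becomes u^2 - 10u + 16 = 0.
Factor: (u - 2)(u - 8) = 0, so u = 2 or u = 8.
p^2 = 2 gives p = +/-sqrt(2) ~= +/-1.4142.
p^2 = 8 gives p = +/-2*sqrt(2) ~= +/-2.8284.

p = -2.8284 or p = -1.4142 or p = 1.4142 or p = 2.8284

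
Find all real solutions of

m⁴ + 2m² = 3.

Let u = m². The equation becomes u² + 2u - 3 = 0.
Factor: (u + 3)(u - 1) = 0, so u = -3 or u = 1.
m² = -3 < 0 has no real solution.
m² = 1 gives m = ±1.

m = -1 or m = 1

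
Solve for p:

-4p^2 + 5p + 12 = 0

p = -1.2164 or p = 2.4664

Discriminant: (5)^2 - 4*(-4)*12 = 217.
Quadratic formula: p = (-5 +/- sqrt(217)) / (-8).
So p = 5/8 - sqrt(217)/8 ~= -1.2164 or p = 5/8 + sqrt(217)/8 ~= 2.4664.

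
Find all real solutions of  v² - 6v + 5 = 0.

v = 1 or v = 5

Factor: (v - 1)(v - 5) = 0.
So v = 1 or v = 5.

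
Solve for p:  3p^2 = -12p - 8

p = -3.1547 or p = -0.8453

Rearrange to standard form: 3p^2 + 12p + 8 = 0.
Discriminant: (12)^2 - 4*3*8 = 48.
Quadratic formula: p = (-12 +/- sqrt(48)) / 6.
So p = -2 + 2*sqrt(3)/3 ~= -0.8453 or p = -2 - 2*sqrt(3)/3 ~= -3.1547.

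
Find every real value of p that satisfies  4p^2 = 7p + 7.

Rearrange to standard form: 4p^2 - 7p - 7 = 0.
Discriminant: (-7)^2 - 4*4*(-7) = 161.
Quadratic formula: p = (7 +/- sqrt(161)) / 8.
So p = 7/8 + sqrt(161)/8 ~= 2.4611 or p = 7/8 - sqrt(161)/8 ~= -0.7111.

p = -0.7111 or p = 2.4611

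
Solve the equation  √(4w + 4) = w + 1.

w = -1 or w = 3

Square both sides: 4w + 4 = (w + 1)².
Expand and rearrange: w² - 2w - 3 = 0.
Solving gives w = 3 or w = -1.
Check each candidate in the original equation:
  w = 3: √(16) = 4, while w + 1 = 4 — valid.
  w = -1: √(0) = 0, while w + 1 = 0 — valid.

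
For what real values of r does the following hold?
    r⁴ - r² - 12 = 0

Let u = r². The equation becomes u² - u - 12 = 0.
Factor: (u + 3)(u - 4) = 0, so u = -3 or u = 4.
r² = -3 < 0 has no real solution.
r² = 4 gives r = ±2.

r = -2 or r = 2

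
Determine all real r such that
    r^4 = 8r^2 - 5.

r = -2.7049 or r = -0.8267 or r = 0.8267 or r = 2.7049

Let u = r^2. The equation becomes u^2 - 8u + 5 = 0.
By the quadratic formula, u = sqrt(11) + 4 or u = 4 - sqrt(11).
r^2 = sqrt(11) + 4 gives r = +/-sqrt(sqrt(11) + 4) ~= +/-2.7049.
r^2 = 4 - sqrt(11) gives r = +/-sqrt(4 - sqrt(11)) ~= +/-0.8267.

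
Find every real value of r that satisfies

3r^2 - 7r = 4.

r = -0.4748 or r = 2.8081

Rearrange to standard form: 3r^2 - 7r - 4 = 0.
Discriminant: (-7)^2 - 4*3*(-4) = 97.
Quadratic formula: r = (7 +/- sqrt(97)) / 6.
So r = 7/6 + sqrt(97)/6 ~= 2.8081 or r = 7/6 - sqrt(97)/6 ~= -0.4748.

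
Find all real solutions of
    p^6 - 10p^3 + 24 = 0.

p = 1.5874 or p = 1.8171

Let u = p^3. The equation becomes u^2 - 10u + 24 = 0.
Factor: (u - 6)(u - 4) = 0, so u = 6 or u = 4.
p^3 = 6 gives p = (6)^(1/3) ~= 1.8171.
p^3 = 4 gives p = (4)^(1/3) ~= 1.5874.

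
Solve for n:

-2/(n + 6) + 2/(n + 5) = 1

n = -7 or n = -4

Multiply both sides by (n + 6)(n + 5):
-2(n + 5) + 2(n + 6) = (n + 6)(n + 5).
Expand and collect terms: n² + 11n + 28 = 0.
Factor or apply the quadratic formula: n = -4 or n = -7.
Neither value makes a denominator zero (n ≠ -6, n ≠ -5), so both are valid.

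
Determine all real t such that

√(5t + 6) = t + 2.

t = -1 or t = 2

Square both sides: 5t + 6 = (t + 2)².
Expand and rearrange: t² - t - 2 = 0.
Solving gives t = 2 or t = -1.
Check each candidate in the original equation:
  t = 2: √(16) = 4, while t + 2 = 4 — valid.
  t = -1: √(1) = 1, while t + 2 = 1 — valid.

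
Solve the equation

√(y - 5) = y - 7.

y = 9

Square both sides: y - 5 = (y - 7)².
Expand and rearrange: y² - 15y + 54 = 0.
Solving gives y = 9 or y = 6.
Check each candidate in the original equation:
  y = 9: √(4) = 2, while y - 7 = 2 — valid.
  y = 6: √(1) = 1, while y - 7 = -1 — extraneous.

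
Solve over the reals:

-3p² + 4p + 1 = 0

p = -0.2153 or p = 1.5486

Discriminant: (4)² − 4·(-3)·1 = 28.
Quadratic formula: p = (-4 ± √28) / (-6).
So p = 2/3 - √(7)/3 ≈ -0.2153 or p = 2/3 + √(7)/3 ≈ 1.5486.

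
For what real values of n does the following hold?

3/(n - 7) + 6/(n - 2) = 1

n = 4.6411 or n = 13.3589

Multiply both sides by (n - 7)(n - 2):
3(n - 2) + 6(n - 7) = (n - 7)(n - 2).
Expand and collect terms: n^2 - 18n + 62 = 0.
By the quadratic formula, n = (18 +/- sqrt(76)) / 2, so n ~= 13.3589 or n ~= 4.6411.
Neither value makes a denominator zero (n != 7, n != 2), so both are valid.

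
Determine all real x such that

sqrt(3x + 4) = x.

x = 4

Square both sides: 3x + 4 = (x)^2.
Expand and rearrange: x^2 - 3x - 4 = 0.
Solving gives x = 4 or x = -1.
Check each candidate in the original equation:
  x = 4: sqrt(16) = 4, while x = 4 — valid.
  x = -1: sqrt(1) = 1, while x = -1 — extraneous.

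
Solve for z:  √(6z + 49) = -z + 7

Square both sides: 6z + 49 = (-z + 7)².
Expand and rearrange: z² - 20z = 0.
Solving gives z = 20 or z = 0.
Check each candidate in the original equation:
  z = 20: √(169) = 13, while -z + 7 = -13 — extraneous.
  z = 0: √(49) = 7, while -z + 7 = 7 — valid.

z = 0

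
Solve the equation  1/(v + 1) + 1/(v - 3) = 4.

v = -0.7656 or v = 3.2656

Multiply both sides by (v + 1)(v - 3):
(v - 3) + (v + 1) = 4(v + 1)(v - 3).
Expand and collect terms: 4v^2 - 10v - 10 = 0.
By the quadratic formula, v = (10 +/- sqrt(260)) / 8, so v ~= 3.2656 or v ~= -0.7656.
Neither value makes a denominator zero (v != -1, v != 3), so both are valid.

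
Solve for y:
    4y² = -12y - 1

y = -2.9142 or y = -0.0858

Rearrange to standard form: 4y² + 12y + 1 = 0.
Discriminant: (12)² − 4·4·1 = 128.
Quadratic formula: y = (-12 ± √128) / 8.
So y = -3/2 + √(2) ≈ -0.0858 or y = -3/2 - √(2) ≈ -2.9142.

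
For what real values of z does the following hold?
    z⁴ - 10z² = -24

Let u = z². The equation becomes u² - 10u + 24 = 0.
Factor: (u - 4)(u - 6) = 0, so u = 4 or u = 6.
z² = 4 gives z = ±2.
z² = 6 gives z = ±√(6) ≈ ±2.4495.

z = -2.4495 or z = -2 or z = 2 or z = 2.4495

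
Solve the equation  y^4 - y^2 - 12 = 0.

y = -2 or y = 2

Let u = y^2. The equation becomes u^2 - u - 12 = 0.
Factor: (u - 4)(u + 3) = 0, so u = 4 or u = -3.
y^2 = 4 gives y = +/-2.
y^2 = -3 < 0 has no real solution.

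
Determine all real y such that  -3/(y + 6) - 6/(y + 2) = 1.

y = -12.772 or y = -4.228

Multiply both sides by (y + 6)(y + 2):
-3(y + 2) - 6(y + 6) = (y + 6)(y + 2).
Expand and collect terms: y² + 17y + 54 = 0.
By the quadratic formula, y = (-17 ± √73) / 2, so y ≈ -4.228 or y ≈ -12.772.
Neither value makes a denominator zero (y ≠ -6, y ≠ -2), so both are valid.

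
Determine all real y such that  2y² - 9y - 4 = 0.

Discriminant: (-9)² − 4·2·(-4) = 113.
Quadratic formula: y = (9 ± √113) / 4.
So y = 9/4 + √(113)/4 ≈ 4.9075 or y = 9/4 - √(113)/4 ≈ -0.4075.

y = -0.4075 or y = 4.9075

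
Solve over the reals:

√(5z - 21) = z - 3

Square both sides: 5z - 21 = (z - 3)².
Expand and rearrange: z² - 11z + 30 = 0.
Solving gives z = 6 or z = 5.
Check each candidate in the original equation:
  z = 6: √(9) = 3, while z - 3 = 3 — valid.
  z = 5: √(4) = 2, while z - 3 = 2 — valid.

z = 5 or z = 6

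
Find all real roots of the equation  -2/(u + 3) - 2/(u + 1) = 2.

u = -4.4142 or u = -1.5858

Multiply both sides by (u + 3)(u + 1):
-2(u + 1) - 2(u + 3) = 2(u + 3)(u + 1).
Expand and collect terms: 2u² + 12u + 14 = 0.
By the quadratic formula, u = (-12 ± √32) / 4, so u ≈ -1.5858 or u ≈ -4.4142.
Neither value makes a denominator zero (u ≠ -3, u ≠ -1), so both are valid.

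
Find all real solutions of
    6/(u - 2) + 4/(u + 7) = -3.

Multiply both sides by (u - 2)(u + 7):
6(u + 7) + 4(u - 2) = -3(u - 2)(u + 7).
Expand and collect terms: -3u² - 25u + 8 = 0.
By the quadratic formula, u = (25 ± √721) / -6, so u ≈ -8.6419 or u ≈ 0.3086.
Neither value makes a denominator zero (u ≠ 2, u ≠ -7), so both are valid.

u = -8.6419 or u = 0.3086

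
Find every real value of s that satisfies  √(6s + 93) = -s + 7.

Square both sides: 6s + 93 = (-s + 7)².
Expand and rearrange: s² - 20s - 44 = 0.
Solving gives s = 22 or s = -2.
Check each candidate in the original equation:
  s = 22: √(225) = 15, while -s + 7 = -15 — extraneous.
  s = -2: √(81) = 9, while -s + 7 = 9 — valid.

s = -2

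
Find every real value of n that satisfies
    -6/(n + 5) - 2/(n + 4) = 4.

n = -6.8229 or n = -4.1771

Multiply both sides by (n + 5)(n + 4):
-6(n + 4) - 2(n + 5) = 4(n + 5)(n + 4).
Expand and collect terms: 4n^2 + 44n + 114 = 0.
By the quadratic formula, n = (-44 +/- sqrt(112)) / 8, so n ~= -4.1771 or n ~= -6.8229.
Neither value makes a denominator zero (n != -5, n != -4), so both are valid.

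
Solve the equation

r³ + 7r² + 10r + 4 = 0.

r = -5.2361 or r = -1 or r = -0.7639

Possible rational roots are divisors of 4. Testing r = -1 gives 0, so (r + 1) is a factor.
Divide: r³ + 7r² + 10r + 4 = (r + 1)(r² + 6r + 4).
Apply the quadratic formula to r² + 6r + 4 = 0: r = (-6 ± √20)/2, i.e. r ≈ -0.7639 or r ≈ -5.2361.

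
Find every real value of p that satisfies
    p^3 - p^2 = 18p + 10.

p = -3.4142 or p = -0.5858 or p = 5

Rearrange: p^3 - p^2 - 18p - 10 = 0.
Possible rational roots are divisors of -10. Testing p = 5 gives 0, so (p - 5) is a factor.
Divide: p^3 - p^2 - 18p - 10 = (p - 5)(p^2 + 4p + 2).
Apply the quadratic formula to p^2 + 4p + 2 = 0: p = (-4 +/- sqrt(8))/2, i.e. p ~= -0.5858 or p ~= -3.4142.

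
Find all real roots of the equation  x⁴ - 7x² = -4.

Let u = x². The equation becomes u² - 7u + 4 = 0.
By the quadratic formula, u = √(33)/2 + 7/2 or u = 7/2 - √(33)/2.
x² = √(33)/2 + 7/2 gives x = ±√(√(33)/2 + 7/2) ≈ ±2.5243.
x² = 7/2 - √(33)/2 gives x = ±√(7/2 - √(33)/2) ≈ ±0.7923.

x = -2.5243 or x = -0.7923 or x = 0.7923 or x = 2.5243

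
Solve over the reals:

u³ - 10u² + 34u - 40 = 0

u = 4

Possible rational roots are divisors of -40. Testing u = 4 gives 0, so (u - 4) is a factor.
Divide: u³ - 10u² + 34u - 40 = (u - 4)(u² - 6u + 10).
The quadratic u² - 6u + 10 has discriminant -4 < 0, so no further real roots.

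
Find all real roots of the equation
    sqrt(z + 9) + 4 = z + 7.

Isolate the radical: sqrt(z + 9) = z + 3.
Square both sides: z + 9 = (z + 3)^2.
Expand and rearrange: z^2 + 5z = 0.
Solving gives z = 0 or z = -5.
Check each candidate in the original equation:
  z = 0: sqrt(9) = 3, while z + 3 = 3 — valid.
  z = -5: sqrt(4) = 2, while z + 3 = -2 — extraneous.

z = 0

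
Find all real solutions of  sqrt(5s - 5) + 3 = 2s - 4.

s = 6

Isolate the radical: sqrt(5s - 5) = 2s - 7.
Square both sides: 5s - 5 = (2s - 7)^2.
Expand and rearrange: 4s^2 - 33s + 54 = 0.
Solving gives s = 6 or s = 2.25.
Check each candidate in the original equation:
  s = 6: sqrt(25) = 5, while 2s - 7 = 5 — valid.
  s = 2.25: sqrt(6.25) = 2.5, while 2s - 7 = -2.5 — extraneous.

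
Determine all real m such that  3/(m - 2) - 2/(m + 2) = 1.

Multiply both sides by (m - 2)(m + 2):
3(m + 2) - 2(m - 2) = (m - 2)(m + 2).
Expand and collect terms: m^2 - m - 14 = 0.
By the quadratic formula, m = (1 +/- sqrt(57)) / 2, so m ~= 4.2749 or m ~= -3.2749.
Neither value makes a denominator zero (m != 2, m != -2), so both are valid.

m = -3.2749 or m = 4.2749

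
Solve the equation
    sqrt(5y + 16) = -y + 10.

y = 4

Square both sides: 5y + 16 = (-y + 10)^2.
Expand and rearrange: y^2 - 25y + 84 = 0.
Solving gives y = 21 or y = 4.
Check each candidate in the original equation:
  y = 21: sqrt(121) = 11, while -y + 10 = -11 — extraneous.
  y = 4: sqrt(36) = 6, while -y + 10 = 6 — valid.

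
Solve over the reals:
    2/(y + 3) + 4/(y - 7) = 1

Multiply both sides by (y + 3)(y - 7):
2(y - 7) + 4(y + 3) = (y + 3)(y - 7).
Expand and collect terms: y² - 10y - 19 = 0.
By the quadratic formula, y = (10 ± √176) / 2, so y ≈ 11.6332 or y ≈ -1.6332.
Neither value makes a denominator zero (y ≠ -3, y ≠ 7), so both are valid.

y = -1.6332 or y = 11.6332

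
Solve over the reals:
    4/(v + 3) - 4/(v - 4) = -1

v = -5.8443 or v = 6.8443

Multiply both sides by (v + 3)(v - 4):
4(v - 4) - 4(v + 3) = -(v + 3)(v - 4).
Expand and collect terms: -v² + v + 40 = 0.
By the quadratic formula, v = (-1 ± √161) / -2, so v ≈ -5.8443 or v ≈ 6.8443.
Neither value makes a denominator zero (v ≠ -3, v ≠ 4), so both are valid.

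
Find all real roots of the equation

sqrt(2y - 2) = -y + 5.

Square both sides: 2y - 2 = (-y + 5)^2.
Expand and rearrange: y^2 - 12y + 27 = 0.
Solving gives y = 9 or y = 3.
Check each candidate in the original equation:
  y = 9: sqrt(16) = 4, while -y + 5 = -4 — extraneous.
  y = 3: sqrt(4) = 2, while -y + 5 = 2 — valid.

y = 3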